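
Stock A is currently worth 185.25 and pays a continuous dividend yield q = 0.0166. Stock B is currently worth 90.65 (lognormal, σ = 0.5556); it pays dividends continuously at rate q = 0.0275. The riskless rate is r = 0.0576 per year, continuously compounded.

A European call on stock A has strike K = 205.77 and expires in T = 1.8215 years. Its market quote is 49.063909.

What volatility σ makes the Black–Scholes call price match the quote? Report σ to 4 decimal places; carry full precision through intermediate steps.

At σ = 0.5387 the Black–Scholes value reproduces the quote:
σ√T = 0.5387·√1.8215 = 0.727045
d₁ = (ln(S/K) + (r−q+σ²/2)T) / (σ√T) = (ln(185.25/205.77) + (0.0576−0.0166+0.5387²/2)·1.8215) / 0.727045 = (-0.105053 + 0.338979) / 0.727045 = 0.321749
d₂ = d₁ − σ√T = 0.321749 − 0.727045 = -0.405296
e^{−rT} = 0.900398
e^{−qT} = 0.970216
N(d₁) = 0.626179,  N(d₂) = 0.342630
V = S·e^{−qT}·N(d₁) − K·e^{−rT}·N(d₂) = 112.544621 − 63.480713 = 49.063909 (the observed quote) — the price is monotone increasing in volatility, hence this σ is the only solution

sigma = 0.5387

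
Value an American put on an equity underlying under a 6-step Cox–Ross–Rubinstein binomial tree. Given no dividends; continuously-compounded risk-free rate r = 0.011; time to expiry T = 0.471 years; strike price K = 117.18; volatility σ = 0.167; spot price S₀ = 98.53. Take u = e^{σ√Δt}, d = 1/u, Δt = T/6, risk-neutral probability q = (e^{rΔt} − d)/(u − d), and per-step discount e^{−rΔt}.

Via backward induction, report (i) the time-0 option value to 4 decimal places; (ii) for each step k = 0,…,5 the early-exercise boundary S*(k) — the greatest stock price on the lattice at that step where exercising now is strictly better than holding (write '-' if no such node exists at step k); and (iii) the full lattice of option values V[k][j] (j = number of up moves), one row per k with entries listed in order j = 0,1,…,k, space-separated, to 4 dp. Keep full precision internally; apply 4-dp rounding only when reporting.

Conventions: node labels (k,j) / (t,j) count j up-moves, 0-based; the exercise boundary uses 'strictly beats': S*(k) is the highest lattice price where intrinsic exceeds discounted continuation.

price = 18.7174
boundary = - 94.0260 98.5300 94.0260 98.5300 103.2498
tree:
18.7174
23.1540 14.2692
27.4521 18.6500 9.8698
31.5538 23.1540 13.9540 5.7622
35.4679 27.4521 18.6500 9.2356 2.2644
39.2031 31.5538 23.1540 13.9302 4.5105 0.0000
42.7676 35.4679 27.4521 18.6500 8.9844 0.0000 0.0000

Δt=0.07850, u=1.04790, d=0.95429, q=0.49753, disc=e^(-rΔt)=0.99914
k=6 terminal: V=max(K-S,0) → 42.7676 35.4679 27.4521 18.6500 8.9844 0.0000 0.0000
k=5: j=0 S=77.9769 intr=39.2031 cont=39.1020 V=39.2031[EX]; j=1 S=85.6262 intr=31.5538 cont=31.4526 V=31.5538[EX]; j=2 S=94.0260 intr=23.1540 cont=23.0529 V=23.1540[EX]; j=3 S=103.2498 intr=13.9302 cont=13.8291 V=13.9302[EX]; j=4 S=113.3784 intr=3.8016 cont=4.5105 V=4.5105[hold]; j=5 S=124.5005 intr=0.0000 cont=0.0000 V=0.0000[hold]  S*(5)=103.2498
k=4: j=0 S=81.7121 intr=35.4679 cont=35.3668 V=35.4679[EX]; j=1 S=89.7279 intr=27.4521 cont=27.3510 V=27.4521[EX]; j=2 S=98.5300 intr=18.6500 cont=18.5489 V=18.6500[EX]; j=3 S=108.1956 intr=8.9844 cont=9.2356 V=9.2356[hold]; j=4 S=118.8094 intr=0.0000 cont=2.2644 V=2.2644[hold]  S*(4)=98.5300
k=3: j=0 S=85.6262 intr=31.5538 cont=31.4526 V=31.5538[EX]; j=1 S=94.0260 intr=23.1540 cont=23.0529 V=23.1540[EX]; j=2 S=103.2498 intr=13.9302 cont=13.9540 V=13.9540[hold]; j=3 S=113.3784 intr=3.8016 cont=5.7622 V=5.7622[hold]  S*(3)=94.0260
k=2: j=0 S=89.7279 intr=27.4521 cont=27.3510 V=27.4521[EX]; j=1 S=98.5300 intr=18.6500 cont=18.5607 V=18.6500[EX]; j=2 S=108.1956 intr=8.9844 cont=9.8698 V=9.8698[hold]  S*(2)=98.5300
k=1: j=0 S=94.0260 intr=23.1540 cont=23.0529 V=23.1540[EX]; j=1 S=103.2498 intr=13.9302 cont=14.2692 V=14.2692[hold]  S*(1)=94.0260
k=0: j=0 S=98.5300 intr=18.6500 cont=18.7174 V=18.7174[hold]  S*(0)=-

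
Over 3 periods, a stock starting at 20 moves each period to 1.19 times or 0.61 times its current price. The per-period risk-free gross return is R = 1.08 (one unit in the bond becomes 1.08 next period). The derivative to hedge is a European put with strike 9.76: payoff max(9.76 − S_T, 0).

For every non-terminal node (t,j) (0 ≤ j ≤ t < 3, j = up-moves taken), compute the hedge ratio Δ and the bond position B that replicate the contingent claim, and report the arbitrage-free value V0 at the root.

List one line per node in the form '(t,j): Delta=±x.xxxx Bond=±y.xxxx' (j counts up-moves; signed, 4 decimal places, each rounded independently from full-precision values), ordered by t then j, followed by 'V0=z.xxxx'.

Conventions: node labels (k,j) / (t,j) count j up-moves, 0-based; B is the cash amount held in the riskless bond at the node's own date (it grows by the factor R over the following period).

(0,0): Delta=-0.0320 Bond=0.7313
(1,0): Delta=-0.2030 Bond=2.8756
(1,1): Delta=-0.0115 Bond=0.3016
(2,0): Delta=-1.0000 Bond=9.0370
(2,1): Delta=-0.1074 Bond=1.7174
(2,2): Delta=0.0000 Bond=0.0000
V0=0.0910

Under the risk-neutral measure, an up-move has probability p* = (R−d)/(u−d) = 0.8103 and values discount at R = 1.08.
Terminal payoffs: V(3,0)=5.2204, V(3,1)=0.9040, V(3,2)=0.0000, V(3,3)=0.0000
  t=2,j=0: stock 7.4420 → up 8.8560 (V=0.9040), down 4.5396 (V=5.2204). Price 1.5950; hedge Δ=-1.0000, bond B=9.0370.
  t=2,j=1: stock 14.5180 → up 17.2764 (V=0.0000), down 8.8560 (V=0.9040). Price 0.1588; hedge Δ=-0.1074, bond B=1.7174.
  t=2,j=2: stock 28.3220 → up 33.7032 (V=0.0000), down 17.2764 (V=0.0000). Price 0.0000; hedge Δ=0.0000, bond B=0.0000.
  t=1,j=0: stock 12.2000 → up 14.5180 (V=0.1588), down 7.4420 (V=1.5950). Price 0.3992; hedge Δ=-0.2030, bond B=2.8756.
  t=1,j=1: stock 23.8000 → up 28.3220 (V=0.0000), down 14.5180 (V=0.1588). Price 0.0279; hedge Δ=-0.0115, bond B=0.3016.
  t=0,j=0: stock 20.0000 → up 23.8000 (V=0.0279), down 12.2000 (V=0.3992). Price 0.0910; hedge Δ=-0.0320, bond B=0.7313.
Verification: the root portfolio costs Δ(0,0)·S0 + B(0,0) = 0.0910, matching V0.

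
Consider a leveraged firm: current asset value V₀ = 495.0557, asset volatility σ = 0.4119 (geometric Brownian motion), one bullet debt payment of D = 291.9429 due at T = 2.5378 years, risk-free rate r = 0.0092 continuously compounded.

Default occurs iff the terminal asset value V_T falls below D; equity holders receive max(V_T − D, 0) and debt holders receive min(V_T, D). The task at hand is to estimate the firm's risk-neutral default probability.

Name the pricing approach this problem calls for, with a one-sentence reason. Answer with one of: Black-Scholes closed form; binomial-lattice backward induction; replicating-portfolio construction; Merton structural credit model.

framework: Merton structural credit model

Key observation: the question is about default risk generated by asset-value dynamics against a debt face of 291.9429 — the structural framework prices exactly that.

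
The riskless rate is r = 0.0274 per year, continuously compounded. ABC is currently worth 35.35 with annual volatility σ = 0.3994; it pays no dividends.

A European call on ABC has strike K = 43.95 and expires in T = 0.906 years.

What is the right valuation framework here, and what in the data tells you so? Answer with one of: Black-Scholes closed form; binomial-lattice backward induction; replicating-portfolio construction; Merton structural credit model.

Key observation: everything needed for the exact continuous-time valuation of the European call on ABC (strike 43.95) is given, and no feature rules the closed form out.

framework: Black-Scholes closed form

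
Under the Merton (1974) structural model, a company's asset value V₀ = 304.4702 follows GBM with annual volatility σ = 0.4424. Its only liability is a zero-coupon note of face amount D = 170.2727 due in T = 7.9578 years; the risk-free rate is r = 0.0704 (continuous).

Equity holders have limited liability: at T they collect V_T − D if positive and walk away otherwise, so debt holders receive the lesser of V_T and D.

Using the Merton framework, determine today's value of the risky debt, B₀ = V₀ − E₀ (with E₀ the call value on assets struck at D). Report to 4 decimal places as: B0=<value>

Apply the equity-as-call identities (strike 170.2727, horizon 7.9578 years):
d₁ = [ln(V₀/D) + (r + σ²/2)T] / (σ√T)
   = [ln(304.4702/170.2727) + (0.0704 + 0.5·0.4424²)·7.9578] / (0.4424·√7.9578)
   = [0.581172 + 1.338971] / 1.247992 = 1.538586
d₂ = d₁ − σ√T = 1.538586 − 1.247992 = 0.290595
N(d₁) = 0.938047,  N(d₂) = 0.614319,  e^(−rT) = 0.571078
E₀ = V₀·N(d₁) − D·e^(−rT)·N(d₂)
   = 304.4702·0.938047 − 170.2727·0.571078·0.614319 = 225.871641
B₀ = V₀ − E₀ = 304.4702 − 225.871641 = 78.598559

B0=78.5986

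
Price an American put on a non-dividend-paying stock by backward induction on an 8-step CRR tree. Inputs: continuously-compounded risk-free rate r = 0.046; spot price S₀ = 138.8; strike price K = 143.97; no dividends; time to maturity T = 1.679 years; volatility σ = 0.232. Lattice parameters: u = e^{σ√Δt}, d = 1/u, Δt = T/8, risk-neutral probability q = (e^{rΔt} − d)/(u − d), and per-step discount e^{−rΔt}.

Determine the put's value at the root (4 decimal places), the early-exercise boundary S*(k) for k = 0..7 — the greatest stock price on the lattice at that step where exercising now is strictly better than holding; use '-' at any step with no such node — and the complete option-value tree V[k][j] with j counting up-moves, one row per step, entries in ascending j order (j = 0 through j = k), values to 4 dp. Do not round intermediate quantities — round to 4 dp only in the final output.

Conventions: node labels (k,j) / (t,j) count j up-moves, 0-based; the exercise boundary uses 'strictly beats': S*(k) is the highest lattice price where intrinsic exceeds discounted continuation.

price = 15.2905
boundary = - - 112.2205 100.9052 112.2205 100.9052 112.2205 124.8047
tree:
15.2905
22.3999 8.9876
31.7495 14.1537 4.3678
43.0648 21.6044 7.5132 1.5344
53.2391 31.7495 12.6061 2.9337 0.2662
62.3876 43.0648 20.4682 5.5553 0.5589 0.0000
70.6136 53.2391 31.7495 10.3958 1.1732 0.0000 0.0000
78.0102 62.3876 43.0648 19.1653 2.4629 0.0000 0.0000 0.0000
84.6610 70.6136 53.2391 31.7495 5.1700 0.0000 0.0000 0.0000 0.0000

Δt=0.20988, u=1.11214, d=0.89917, q=0.51901, disc=e^(-rΔt)=0.99039
k=8 terminal: V=max(K-S,0) → 84.6610 70.6136 53.2391 31.7495 5.1700 0.0000 0.0000 0.0000 0.0000
k=7: j=0 S=65.9598 intr=78.0102 cont=76.6270 V=78.0102[EX]; j=1 S=81.5824 intr=62.3876 cont=61.0044 V=62.3876[EX]; j=2 S=100.9052 intr=43.0648 cont=41.6815 V=43.0648[EX]; j=3 S=124.8047 intr=19.1653 cont=17.7821 V=19.1653[EX]; j=4 S=154.3647 intr=0.0000 cont=2.4629 V=2.4629[hold]; j=5 S=190.9261 intr=0.0000 cont=0.0000 V=0.0000[hold]; j=6 S=236.1470 intr=0.0000 cont=0.0000 V=0.0000[hold]; j=7 S=292.0786 intr=0.0000 cont=0.0000 V=0.0000[hold]  S*(7)=124.8047
k=6: j=0 S=73.3564 intr=70.6136 cont=69.2304 V=70.6136[EX]; j=1 S=90.7309 intr=53.2391 cont=51.8559 V=53.2391[EX]; j=2 S=112.2205 intr=31.7495 cont=30.3662 V=31.7495[EX]; j=3 S=138.8000 intr=5.1700 cont=10.3958 V=10.3958[hold]; j=4 S=171.6748 intr=0.0000 cont=1.1732 V=1.1732[hold]; j=5 S=212.3361 intr=0.0000 cont=0.0000 V=0.0000[hold]; j=6 S=262.6280 intr=0.0000 cont=0.0000 V=0.0000[hold]  S*(6)=112.2205
k=5: j=0 S=81.5824 intr=62.3876 cont=61.0044 V=62.3876[EX]; j=1 S=100.9052 intr=43.0648 cont=41.6815 V=43.0648[EX]; j=2 S=124.8047 intr=19.1653 cont=20.4682 V=20.4682[hold]; j=3 S=154.3647 intr=0.0000 cont=5.5553 V=5.5553[hold]; j=4 S=190.9261 intr=0.0000 cont=0.5589 V=0.5589[hold]; j=5 S=236.1470 intr=0.0000 cont=0.0000 V=0.0000[hold]  S*(5)=100.9052
k=4: j=0 S=90.7309 intr=53.2391 cont=51.8559 V=53.2391[EX]; j=1 S=112.2205 intr=31.7495 cont=31.0360 V=31.7495[EX]; j=2 S=138.8000 intr=5.1700 cont=12.6061 V=12.6061[hold]; j=3 S=171.6748 intr=0.0000 cont=2.9337 V=2.9337[hold]; j=4 S=212.3361 intr=0.0000 cont=0.2662 V=0.2662[hold]  S*(4)=112.2205
k=3: j=0 S=100.9052 intr=43.0648 cont=41.6815 V=43.0648[EX]; j=1 S=124.8047 intr=19.1653 cont=21.6044 V=21.6044[hold]; j=2 S=154.3647 intr=0.0000 cont=7.5132 V=7.5132[hold]; j=3 S=190.9261 intr=0.0000 cont=1.5344 V=1.5344[hold]  S*(3)=100.9052
k=2: j=0 S=112.2205 intr=31.7495 cont=31.6200 V=31.7495[EX]; j=1 S=138.8000 intr=5.1700 cont=14.1537 V=14.1537[hold]; j=2 S=171.6748 intr=0.0000 cont=4.3678 V=4.3678[hold]  S*(2)=112.2205
k=1: j=0 S=124.8047 intr=19.1653 cont=22.3999 V=22.3999[hold]; j=1 S=154.3647 intr=0.0000 cont=8.9876 V=8.9876[hold]  S*(1)=-
k=0: j=0 S=138.8000 intr=5.1700 cont=15.2905 V=15.2905[hold]  S*(0)=-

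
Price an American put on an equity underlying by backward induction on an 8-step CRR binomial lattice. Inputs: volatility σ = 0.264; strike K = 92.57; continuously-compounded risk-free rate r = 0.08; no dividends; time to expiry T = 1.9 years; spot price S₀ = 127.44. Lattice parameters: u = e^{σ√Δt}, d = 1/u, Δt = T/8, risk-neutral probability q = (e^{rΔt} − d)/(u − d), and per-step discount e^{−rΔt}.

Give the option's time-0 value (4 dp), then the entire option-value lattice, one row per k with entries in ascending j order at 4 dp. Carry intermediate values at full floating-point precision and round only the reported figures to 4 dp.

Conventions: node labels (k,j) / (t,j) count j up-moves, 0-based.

price = 1.8388
tree:
1.8388
3.3146 0.6579
5.8334 1.3053 0.1346
9.9656 2.5510 0.2998 0.0000
16.3964 4.8889 0.6674 0.0000 0.0000
25.5925 9.1246 1.4858 0.0000 0.0000 0.0000
33.6783 16.3964 3.3080 0.0000 0.0000 0.0000 0.0000
40.7880 25.5925 7.3647 0.0000 0.0000 0.0000 0.0000 0.0000
47.0394 33.6783 16.3964 0.0000 0.0000 0.0000 0.0000 0.0000 0.0000

params: Δt=0.23750 u=1.13730 d=0.87927 q=0.54222 e^(-rΔt)=0.98118
t_8 payoffs: 47.0394 33.6783 16.3964 0.0000 0.0000 0.0000 0.0000 0.0000 0.0000
k=7: node(7,0) S=51.7820 payoff=40.7880 vs cont=39.0458 → 40.7880 [stop]  node(7,1) S=66.9775 payoff=25.5925 vs cont=23.8502 → 25.5925 [stop]  node(7,2) S=86.6323 payoff=5.9377 vs cont=7.3647 → 7.3647 [wait]  node(7,3) S=112.0548 payoff=0.0000 vs cont=0.0000 → 0.0000 [wait]  node(7,4) S=144.9376 payoff=0.0000 vs cont=0.0000 → 0.0000 [wait]  node(7,5) S=187.4700 payoff=0.0000 vs cont=0.0000 → 0.0000 [wait]  node(7,6) S=242.4836 payoff=0.0000 vs cont=0.0000 → 0.0000 [wait]  node(7,7) S=313.6411 payoff=0.0000 vs cont=0.0000 → 0.0000 [wait]
k=6: node(6,0) S=58.8917 payoff=33.6783 vs cont=31.9361 → 33.6783 [stop]  node(6,1) S=76.1736 payoff=16.3964 vs cont=15.4133 → 16.3964 [stop]  node(6,2) S=98.5270 payoff=0.0000 vs cont=3.3080 → 3.3080 [wait]  node(6,3) S=127.4400 payoff=0.0000 vs cont=0.0000 → 0.0000 [wait]  node(6,4) S=164.8376 payoff=0.0000 vs cont=0.0000 → 0.0000 [wait]  node(6,5) S=213.2097 payoff=0.0000 vs cont=0.0000 → 0.0000 [wait]  node(6,6) S=275.7768 payoff=0.0000 vs cont=0.0000 → 0.0000 [wait]
k=5: node(5,0) S=66.9775 payoff=25.5925 vs cont=23.8502 → 25.5925 [stop]  node(5,1) S=86.6323 payoff=5.9377 vs cont=9.1246 → 9.1246 [wait]  node(5,2) S=112.0548 payoff=0.0000 vs cont=1.4858 → 1.4858 [wait]  node(5,3) S=144.9376 payoff=0.0000 vs cont=0.0000 → 0.0000 [wait]  node(5,4) S=187.4700 payoff=0.0000 vs cont=0.0000 → 0.0000 [wait]  node(5,5) S=242.4836 payoff=0.0000 vs cont=0.0000 → 0.0000 [wait]
k=4: node(4,0) S=76.1736 payoff=16.3964 vs cont=16.3496 → 16.3964 [stop]  node(4,1) S=98.5270 payoff=0.0000 vs cont=4.8889 → 4.8889 [wait]  node(4,2) S=127.4400 payoff=0.0000 vs cont=0.6674 → 0.6674 [wait]  node(4,3) S=164.8376 payoff=0.0000 vs cont=0.0000 → 0.0000 [wait]  node(4,4) S=213.2097 payoff=0.0000 vs cont=0.0000 → 0.0000 [wait]
k=3: node(3,0) S=86.6323 payoff=5.9377 vs cont=9.9656 → 9.9656 [wait]  node(3,1) S=112.0548 payoff=0.0000 vs cont=2.5510 → 2.5510 [wait]  node(3,2) S=144.9376 payoff=0.0000 vs cont=0.2998 → 0.2998 [wait]  node(3,3) S=187.4700 payoff=0.0000 vs cont=0.0000 → 0.0000 [wait]
k=2: node(2,0) S=98.5270 payoff=0.0000 vs cont=5.8334 → 5.8334 [wait]  node(2,1) S=127.4400 payoff=0.0000 vs cont=1.3053 → 1.3053 [wait]  node(2,2) S=164.8376 payoff=0.0000 vs cont=0.1346 → 0.1346 [wait]
k=1: node(1,0) S=112.0548 payoff=0.0000 vs cont=3.3146 → 3.3146 [wait]  node(1,1) S=144.9376 payoff=0.0000 vs cont=0.6579 → 0.6579 [wait]
k=0: node(0,0) S=127.4400 payoff=0.0000 vs cont=1.8388 → 1.8388 [wait]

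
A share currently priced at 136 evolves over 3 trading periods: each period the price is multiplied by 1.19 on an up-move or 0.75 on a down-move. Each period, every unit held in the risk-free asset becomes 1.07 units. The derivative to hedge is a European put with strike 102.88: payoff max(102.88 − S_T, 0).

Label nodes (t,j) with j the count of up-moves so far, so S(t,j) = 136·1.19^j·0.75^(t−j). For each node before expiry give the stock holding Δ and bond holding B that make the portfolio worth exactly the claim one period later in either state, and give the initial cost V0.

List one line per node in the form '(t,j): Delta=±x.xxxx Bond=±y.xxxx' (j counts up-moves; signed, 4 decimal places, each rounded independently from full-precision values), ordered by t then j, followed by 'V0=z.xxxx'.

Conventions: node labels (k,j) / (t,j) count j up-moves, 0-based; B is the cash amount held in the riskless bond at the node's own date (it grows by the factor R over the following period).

(0,0): Delta=-0.1051 Bond=16.6202
(1,0): Delta=-0.3706 Bond=44.8569
(1,1): Delta=-0.0424 Bond=7.6312
(2,0): Delta=-1.0000 Bond=96.1495
(2,1): Delta=-0.2218 Bond=29.9396
(2,2): Delta=0.0000 Bond=0.0000
V0=2.3226

Under the risk-neutral measure, an up-move has probability p* = (R−d)/(u−d) = 0.7273 and values discount at R = 1.07.
Terminal payoffs: V(3,0)=45.5050, V(3,1)=11.8450, V(3,2)=0.0000, V(3,3)=0.0000
  t=2,j=0: stock 76.5000 → up 91.0350 (V=11.8450), down 57.3750 (V=45.5050). Price 19.6495; hedge Δ=-1.0000, bond B=96.1495.
  t=2,j=1: stock 121.3800 → up 144.4422 (V=0.0000), down 91.0350 (V=11.8450). Price 3.0191; hedge Δ=-0.2218, bond B=29.9396.
  t=2,j=2: stock 192.5896 → up 229.1816 (V=0.0000), down 144.4422 (V=0.0000). Price 0.0000; hedge Δ=0.0000, bond B=0.0000.
  t=1,j=0: stock 102.0000 → up 121.3800 (V=3.0191), down 76.5000 (V=19.6495). Price 7.0605; hedge Δ=-0.3706, bond B=44.8569.
  t=1,j=1: stock 161.8400 → up 192.5896 (V=0.0000), down 121.3800 (V=3.0191). Price 0.7695; hedge Δ=-0.0424, bond B=7.6312.
  t=0,j=0: stock 136.0000 → up 161.8400 (V=0.7695), down 102.0000 (V=7.0605). Price 2.3226; hedge Δ=-0.1051, bond B=16.6202.
Verification: the root portfolio costs Δ(0,0)·S0 + B(0,0) = 2.3226, matching V0.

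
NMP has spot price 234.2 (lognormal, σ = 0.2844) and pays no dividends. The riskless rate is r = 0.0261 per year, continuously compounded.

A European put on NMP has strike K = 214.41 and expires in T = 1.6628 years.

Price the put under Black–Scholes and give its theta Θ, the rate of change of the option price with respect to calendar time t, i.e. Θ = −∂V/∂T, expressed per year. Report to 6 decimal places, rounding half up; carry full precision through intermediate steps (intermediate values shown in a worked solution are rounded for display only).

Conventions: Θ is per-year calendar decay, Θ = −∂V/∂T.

price = 19.536368
Θ = -6.588177

σ√T = 0.2844·√1.6628 = 0.366733
d₁ = (ln(S/K) + (r+σ²/2)T) / (σ√T) = (ln(234.2/214.41) + (0.0261+0.2844²/2)·1.6628) / 0.366733 = (0.088285 + 0.110646) / 0.366733 = 0.542441
d₂ = d₁ − σ√T = 0.542441 − 0.366733 = 0.175708
e^{−rT} = 0.957529
N(−d₁) = 0.293757,  N(−d₂) = 0.430261
Put price V = K·e^{−rT}·N(−d₂) − S·N(−d₁) = 88.334333 − 68.797965 = 19.536368
φ(d₁) = (1/√(2π))·e^{−d₁²/2} = 0.344363
Θ = −S·φ(d₁)·σ/(2√T) + r·K·e^{−rT}·N(−d₂) = −8.893703 + 2.305526 = -6.588177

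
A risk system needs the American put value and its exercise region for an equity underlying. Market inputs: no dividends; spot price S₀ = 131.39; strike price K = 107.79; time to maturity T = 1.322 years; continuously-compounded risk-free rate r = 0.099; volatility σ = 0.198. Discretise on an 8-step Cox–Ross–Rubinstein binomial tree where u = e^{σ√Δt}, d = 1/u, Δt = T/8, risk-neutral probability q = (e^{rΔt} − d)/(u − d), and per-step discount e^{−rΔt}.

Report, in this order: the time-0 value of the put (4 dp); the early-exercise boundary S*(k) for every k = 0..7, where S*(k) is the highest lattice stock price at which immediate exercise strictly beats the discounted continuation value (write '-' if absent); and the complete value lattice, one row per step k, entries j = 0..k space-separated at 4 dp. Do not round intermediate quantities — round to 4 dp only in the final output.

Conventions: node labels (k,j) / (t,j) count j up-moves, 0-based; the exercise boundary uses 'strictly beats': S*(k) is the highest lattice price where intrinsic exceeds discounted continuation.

price = 0.9743
boundary = - - - - 95.2223 87.8583 95.2223 87.8583
tree:
0.9743
1.9236 0.3208
3.7103 0.6961 0.0606
6.9534 1.4885 0.1474 0.0000
12.5677 3.1221 0.3585 0.0000 0.0000
19.9317 6.3809 0.8724 0.0000 0.0000 0.0000
26.7262 12.5677 2.1227 0.0000 0.0000 0.0000 0.0000
32.9952 19.9317 5.1651 0.0000 0.0000 0.0000 0.0000 0.0000
38.7795 26.7262 12.5677 0.0000 0.0000 0.0000 0.0000 0.0000 0.0000

Δt=0.16525  u=1.08382  d=0.92267  q=0.58224  discount=0.98377
step 8 (expiry): payoffs max(K−S,0) = 38.7795 26.7262 12.5677 0.0000 0.0000 0.0000 0.0000 0.0000 0.0000
step 7: (k=7,j=0): S=74.7948, K−S=32.9952, hold=31.2462 ⇒ V=32.9952 exercise | (k=7,j=1): S=87.8583, K−S=19.9317, hold=18.1826 ⇒ V=19.9317 exercise | (k=7,j=2): S=103.2036, K−S=4.5864, hold=5.1651 ⇒ V=5.1651 continue | (k=7,j=3): S=121.2290, K−S=0.0000, hold=0.0000 ⇒ V=0.0000 continue | (k=7,j=4): S=142.4027, K−S=0.0000, hold=0.0000 ⇒ V=0.0000 continue | (k=7,j=5): S=167.2746, K−S=0.0000, hold=0.0000 ⇒ V=0.0000 continue | (k=7,j=6): S=196.4906, K−S=0.0000, hold=0.0000 ⇒ V=0.0000 continue | (k=7,j=7): S=230.8094, K−S=0.0000, hold=0.0000 ⇒ V=0.0000 continue  boundary S*=87.8583
step 6: (k=6,j=0): S=81.0638, K−S=26.7262, hold=24.9771 ⇒ V=26.7262 exercise | (k=6,j=1): S=95.2223, K−S=12.5677, hold=11.1500 ⇒ V=12.5677 exercise | (k=6,j=2): S=111.8538, K−S=0.0000, hold=2.1227 ⇒ V=2.1227 continue | (k=6,j=3): S=131.3900, K−S=0.0000, hold=0.0000 ⇒ V=0.0000 continue | (k=6,j=4): S=154.3384, K−S=0.0000, hold=0.0000 ⇒ V=0.0000 continue | (k=6,j=5): S=181.2950, K−S=0.0000, hold=0.0000 ⇒ V=0.0000 continue | (k=6,j=6): S=212.9598, K−S=0.0000, hold=0.0000 ⇒ V=0.0000 continue  boundary S*=95.2223
step 5: (k=5,j=0): S=87.8583, K−S=19.9317, hold=18.1826 ⇒ V=19.9317 exercise | (k=5,j=1): S=103.2036, K−S=4.5864, hold=6.3809 ⇒ V=6.3809 continue | (k=5,j=2): S=121.2290, K−S=0.0000, hold=0.8724 ⇒ V=0.8724 continue | (k=5,j=3): S=142.4027, K−S=0.0000, hold=0.0000 ⇒ V=0.0000 continue | (k=5,j=4): S=167.2746, K−S=0.0000, hold=0.0000 ⇒ V=0.0000 continue | (k=5,j=5): S=196.4906, K−S=0.0000, hold=0.0000 ⇒ V=0.0000 continue  boundary S*=87.8583
step 4: (k=4,j=0): S=95.2223, K−S=12.5677, hold=11.8465 ⇒ V=12.5677 exercise | (k=4,j=1): S=111.8538, K−S=0.0000, hold=3.1221 ⇒ V=3.1221 continue | (k=4,j=2): S=131.3900, K−S=0.0000, hold=0.3585 ⇒ V=0.3585 continue | (k=4,j=3): S=154.3384, K−S=0.0000, hold=0.0000 ⇒ V=0.0000 continue | (k=4,j=4): S=181.2950, K−S=0.0000, hold=0.0000 ⇒ V=0.0000 continue  boundary S*=95.2223
step 3: (k=3,j=0): S=103.2036, K−S=4.5864, hold=6.9534 ⇒ V=6.9534 continue | (k=3,j=1): S=121.2290, K−S=0.0000, hold=1.4885 ⇒ V=1.4885 continue | (k=3,j=2): S=142.4027, K−S=0.0000, hold=0.1474 ⇒ V=0.1474 continue | (k=3,j=3): S=167.2746, K−S=0.0000, hold=0.0000 ⇒ V=0.0000 continue  boundary S*=-
step 2: (k=2,j=0): S=111.8538, K−S=0.0000, hold=3.7103 ⇒ V=3.7103 continue | (k=2,j=1): S=131.3900, K−S=0.0000, hold=0.6961 ⇒ V=0.6961 continue | (k=2,j=2): S=154.3384, K−S=0.0000, hold=0.0606 ⇒ V=0.0606 continue  boundary S*=-
step 1: (k=1,j=0): S=121.2290, K−S=0.0000, hold=1.9236 ⇒ V=1.9236 continue | (k=1,j=1): S=142.4027, K−S=0.0000, hold=0.3208 ⇒ V=0.3208 continue  boundary S*=-
step 0: (k=0,j=0): S=131.3900, K−S=0.0000, hold=0.9743 ⇒ V=0.9743 continue  boundary S*=-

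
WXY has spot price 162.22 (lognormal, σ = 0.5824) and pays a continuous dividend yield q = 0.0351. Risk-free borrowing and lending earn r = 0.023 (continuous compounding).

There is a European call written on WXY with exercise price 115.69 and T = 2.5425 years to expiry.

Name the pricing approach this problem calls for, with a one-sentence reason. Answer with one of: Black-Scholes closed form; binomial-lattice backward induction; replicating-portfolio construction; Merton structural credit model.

Key observation: a European-exercise option on WXY struck at 115.69 — a GBM underlying with constant parameters — admits an analytic price: the data contain no early exercise, no discrete tree, no debt structure.

framework: Black-Scholes closed form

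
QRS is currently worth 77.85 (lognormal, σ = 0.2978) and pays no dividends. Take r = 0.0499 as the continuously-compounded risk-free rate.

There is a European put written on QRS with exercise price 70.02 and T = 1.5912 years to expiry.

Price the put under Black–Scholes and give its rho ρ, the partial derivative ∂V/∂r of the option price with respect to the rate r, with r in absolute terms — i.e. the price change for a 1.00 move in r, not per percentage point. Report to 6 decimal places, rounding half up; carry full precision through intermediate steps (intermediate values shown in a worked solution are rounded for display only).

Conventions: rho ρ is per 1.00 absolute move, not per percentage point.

σ√T = 0.2978·√1.5912 = 0.375653
d₁ = (ln(S/K) + (r+σ²/2)T) / (σ√T) = (ln(77.85/70.02) + (0.0499+0.2978²/2)·1.5912) / 0.375653 = (0.106003 + 0.149959) / 0.375653 = 0.681377
d₂ = d₁ − σ√T = 0.681377 − 0.375653 = 0.305724
e^{−rT} = 0.923670
N(−d₁) = 0.247816,  N(−d₂) = 0.379907
Put price V = K·e^{−rT}·N(−d₂) − S·N(−d₁) = 24.570641 − 19.292508 = 5.278133
ρ = −K·T·e^{−rT}·N(−d₂) = -39.096804

price = 5.278133
ρ = -39.096804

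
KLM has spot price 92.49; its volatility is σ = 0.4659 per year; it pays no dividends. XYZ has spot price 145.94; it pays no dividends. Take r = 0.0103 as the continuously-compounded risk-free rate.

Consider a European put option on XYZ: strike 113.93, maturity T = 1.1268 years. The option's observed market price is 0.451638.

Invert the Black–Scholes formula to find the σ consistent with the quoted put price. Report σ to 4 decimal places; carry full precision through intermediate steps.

At σ = 0.1506 the Black–Scholes value reproduces the quote:
σ√T = 0.1506·√1.1268 = 0.159863
d₁ = (ln(S/K) + (r+σ²/2)T) / (σ√T) = (ln(145.94/113.93) + (0.0103+0.1506²/2)·1.1268) / 0.159863 = (0.247611 + 0.024384) / 0.159863 = 1.701427
d₂ = d₁ − σ√T = 1.701427 − 0.159863 = 1.541564
e^{−rT} = 0.988461
N(−d₁) = 0.044431,  N(−d₂) = 0.061590
V = K·e^{−rT}·N(−d₂) − S·N(−d₁) = 6.935958 − 6.484320 = 0.451638 (equal to the quote); since ∂V/∂σ > 0 for all σ, the implied volatility is unique

sigma = 0.1506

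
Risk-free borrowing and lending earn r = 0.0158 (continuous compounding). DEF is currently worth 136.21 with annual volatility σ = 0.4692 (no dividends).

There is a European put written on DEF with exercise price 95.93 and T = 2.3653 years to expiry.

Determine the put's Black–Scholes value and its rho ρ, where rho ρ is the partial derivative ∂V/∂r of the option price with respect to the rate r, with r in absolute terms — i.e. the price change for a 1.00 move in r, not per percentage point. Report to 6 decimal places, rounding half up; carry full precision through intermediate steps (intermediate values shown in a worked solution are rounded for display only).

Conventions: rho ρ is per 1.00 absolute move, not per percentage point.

σ√T = 0.4692·√2.3653 = 0.721608
d₁ = (ln(S/K) + (r+σ²/2)T) / (σ√T) = (ln(136.21/95.93) + (0.0158+0.4692²/2)·2.3653) / 0.721608 = (0.350579 + 0.297731) / 0.721608 = 0.898424
d₂ = d₁ − σ√T = 0.898424 − 0.721608 = 0.176816
e^{−rT} = 0.963318
N(−d₁) = 0.184480,  N(−d₂) = 0.429826
Put price V = K·e^{−rT}·N(−d₂) − S·N(−d₁) = 39.720721 − 25.127992 = 14.592730
ρ = −K·T·e^{−rT}·N(−d₂) = -93.951422

price = 14.592730
ρ = -93.951422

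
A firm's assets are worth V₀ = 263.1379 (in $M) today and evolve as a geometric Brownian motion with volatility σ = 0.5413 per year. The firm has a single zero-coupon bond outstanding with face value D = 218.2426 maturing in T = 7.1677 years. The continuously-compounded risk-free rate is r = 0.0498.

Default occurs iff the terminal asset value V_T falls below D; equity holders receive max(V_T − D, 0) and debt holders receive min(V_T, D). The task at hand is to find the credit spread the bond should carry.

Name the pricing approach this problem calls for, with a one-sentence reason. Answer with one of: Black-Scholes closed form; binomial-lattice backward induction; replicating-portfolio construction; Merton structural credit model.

framework: Merton structural credit model

Key observation: a levered firm with one bullet debt due at 7.1677 years is the canonical structural-credit setup: equity is a call on the firm's assets struck at the face value.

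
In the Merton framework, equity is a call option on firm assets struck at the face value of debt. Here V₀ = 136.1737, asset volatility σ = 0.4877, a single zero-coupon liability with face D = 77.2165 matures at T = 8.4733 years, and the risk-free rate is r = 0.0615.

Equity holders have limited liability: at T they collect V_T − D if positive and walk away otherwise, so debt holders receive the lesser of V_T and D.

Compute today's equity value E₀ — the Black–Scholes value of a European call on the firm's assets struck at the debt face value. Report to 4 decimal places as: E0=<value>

E0=102.6869

Apply the equity-as-call identities (strike 77.2165, horizon 8.4733 years):
d₁ = [ln(V₀/D) + (r + σ²/2)T] / (σ√T)
   = [ln(136.1737/77.2165) + (0.0615 + 0.5·0.4877²)·8.4733] / (0.4877·√8.4733)
   = [0.567318 + 1.528801] / 1.419643 = 1.476511
d₂ = d₁ − σ√T = 1.476511 − 1.419643 = 0.056869
N(d₁) = 0.930097,  N(d₂) = 0.522675,  e^(−rT) = 0.593862
E₀ = V₀·N(d₁) − D·e^(−rT)·N(d₂)
   = 136.1737·0.930097 − 77.2165·0.593862·0.522675 = 102.686935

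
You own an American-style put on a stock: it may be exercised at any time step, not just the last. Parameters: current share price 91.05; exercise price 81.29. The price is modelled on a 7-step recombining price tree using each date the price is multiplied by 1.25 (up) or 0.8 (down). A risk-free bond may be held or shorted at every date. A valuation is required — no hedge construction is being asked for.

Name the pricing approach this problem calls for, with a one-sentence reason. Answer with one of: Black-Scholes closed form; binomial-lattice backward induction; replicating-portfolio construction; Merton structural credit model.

Key observation: the put (strike 81.29 on spot 91.05) is American-style on a 7-step discrete price model, so the early-exercise decision at every node requires stepwise backward valuation — a closed form cannot price the exercise right.

framework: binomial-lattice backward induction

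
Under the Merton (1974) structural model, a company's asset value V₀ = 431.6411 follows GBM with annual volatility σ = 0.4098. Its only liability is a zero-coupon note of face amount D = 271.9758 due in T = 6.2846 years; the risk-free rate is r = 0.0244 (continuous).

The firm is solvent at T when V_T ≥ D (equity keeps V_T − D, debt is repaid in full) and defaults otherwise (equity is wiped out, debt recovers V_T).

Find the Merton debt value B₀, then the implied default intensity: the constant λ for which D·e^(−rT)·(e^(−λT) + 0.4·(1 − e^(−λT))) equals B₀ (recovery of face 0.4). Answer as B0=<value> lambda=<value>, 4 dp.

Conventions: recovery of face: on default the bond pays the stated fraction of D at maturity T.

With assets at 431.6411 and a single debt payment of 271.9758 at 6.2846 years:
d₁ = [ln(V₀/D) + (r + σ²/2)T] / (σ√T)
   = [ln(431.6411/271.9758) + (0.0244 + 0.5·0.4098²)·6.2846] / (0.4098·√6.2846)
   = [0.461881 + 0.681050] / 1.027332 = 1.112524
d₂ = d₁ − σ√T = 1.112524 − 1.027332 = 0.085192
N(d₁) = 0.867043,  N(d₂) = 0.533946,  e^(−rT) = 0.857834
E₀ = V₀·N(d₁) − D·e^(−rT)·N(d₂)
   = 431.6411·0.867043 − 271.9758·0.857834·0.533946 = 249.676664
B₀ = V₀ − E₀ = 431.6411 − 249.676664 = 181.964436
e^(−λT) = (B₀·e^(rT)/D − 0.4)/(1 − 0.4) = (181.9644·1.165726/271.9758 − 0.4)/0.6 = 0.63320798
λ = −ln(0.63320798)/6.2846 = 0.072710

B0=181.9644 lambda=0.0727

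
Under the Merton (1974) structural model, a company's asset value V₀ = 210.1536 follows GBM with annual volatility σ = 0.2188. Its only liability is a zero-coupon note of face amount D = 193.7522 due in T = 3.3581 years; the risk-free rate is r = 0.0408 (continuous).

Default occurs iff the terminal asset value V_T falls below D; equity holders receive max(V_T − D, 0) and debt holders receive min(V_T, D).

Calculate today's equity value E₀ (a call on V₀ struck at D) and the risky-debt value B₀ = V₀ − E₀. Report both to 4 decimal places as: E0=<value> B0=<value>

With assets at 210.1536 and a single debt payment of 193.7522 at 3.3581 years:
d₁ = [ln(V₀/D) + (r + σ²/2)T] / (σ√T)
   = [ln(210.1536/193.7522) + (0.0408 + 0.5·0.2188²)·3.3581] / (0.2188·√3.3581)
   = [0.081259 + 0.217392] / 0.400954 = 0.744852
d₂ = d₁ − σ√T = 0.744852 − 0.400954 = 0.343898
N(d₁) = 0.771819,  N(d₂) = 0.634539,  e^(−rT) = 0.871961
E₀ = V₀·N(d₁) − D·e^(−rT)·N(d₂)
   = 210.1536·0.771819 − 193.7522·0.871961·0.634539 = 54.998888
B₀ = V₀ − E₀ = 210.1536 − 54.998888 = 155.154712

E0=54.9989 B0=155.1547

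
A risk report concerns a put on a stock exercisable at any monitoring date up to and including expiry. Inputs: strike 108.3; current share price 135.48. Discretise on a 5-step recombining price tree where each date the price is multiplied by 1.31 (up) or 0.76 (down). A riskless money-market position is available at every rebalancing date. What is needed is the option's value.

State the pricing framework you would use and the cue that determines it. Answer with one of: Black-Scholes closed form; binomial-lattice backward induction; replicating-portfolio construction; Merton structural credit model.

Key observation: the defining feature is the embedded early-exercise option across 5 discrete dates on the spot-135.48 tree; pricing the strike-108.3 put means working backward with an exercise test at every node.

framework: binomial-lattice backward induction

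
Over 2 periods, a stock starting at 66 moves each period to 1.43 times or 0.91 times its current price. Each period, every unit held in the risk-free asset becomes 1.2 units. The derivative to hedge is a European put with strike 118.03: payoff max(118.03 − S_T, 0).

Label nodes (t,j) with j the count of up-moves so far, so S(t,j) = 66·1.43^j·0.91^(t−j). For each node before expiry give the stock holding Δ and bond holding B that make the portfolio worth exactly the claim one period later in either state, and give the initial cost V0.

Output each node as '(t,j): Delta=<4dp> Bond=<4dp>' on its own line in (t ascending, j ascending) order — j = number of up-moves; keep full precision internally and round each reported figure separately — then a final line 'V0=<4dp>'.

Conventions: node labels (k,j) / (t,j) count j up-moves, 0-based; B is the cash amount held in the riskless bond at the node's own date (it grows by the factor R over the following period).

(0,0): Delta=-0.7707 Bond=70.4886
(1,0): Delta=-1.0000 Bond=98.3583
(1,1): Delta=-0.6550 Bond=73.6638
V0=19.6227

Under the risk-neutral measure, an up-move has probability p* = (R−d)/(u−d) = 0.5577 and values discount at R = 1.2.
Payoffs at expiry: V(2,0)=63.3754, V(2,1)=32.1442, V(2,2)=0.0000
  t=1,j=0: stock 60.0600 → up 85.8858 (V=32.1442), down 54.6546 (V=63.3754). Price 38.2983; hedge Δ=-1.0000, bond B=98.3583.
  t=1,j=1: stock 94.3800 → up 134.9634 (V=0.0000), down 85.8858 (V=32.1442). Price 11.8480; hedge Δ=-0.6550, bond B=73.6638.
  t=0,j=0: stock 66.0000 → up 94.3800 (V=11.8480), down 60.0600 (V=38.2983). Price 19.6227; hedge Δ=-0.7707, bond B=70.4886.
Check: Δ(0,0)·S0 + B(0,0) = 19.6227 = V0.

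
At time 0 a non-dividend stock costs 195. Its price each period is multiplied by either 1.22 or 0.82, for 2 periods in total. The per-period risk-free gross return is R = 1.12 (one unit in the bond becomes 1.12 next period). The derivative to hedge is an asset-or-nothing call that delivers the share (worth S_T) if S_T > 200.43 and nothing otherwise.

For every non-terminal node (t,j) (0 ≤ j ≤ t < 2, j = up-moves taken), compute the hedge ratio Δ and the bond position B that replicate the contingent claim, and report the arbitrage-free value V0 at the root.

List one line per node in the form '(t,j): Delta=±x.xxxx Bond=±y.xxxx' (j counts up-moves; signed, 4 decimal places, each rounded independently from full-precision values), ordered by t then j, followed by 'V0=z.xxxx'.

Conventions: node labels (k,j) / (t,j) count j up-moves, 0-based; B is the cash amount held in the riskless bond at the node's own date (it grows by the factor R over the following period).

(0,0): Delta=2.4917 Bond=-355.7405
(1,0): Delta=0.0000 Bond=0.0000
(1,1): Delta=3.0500 Bond=-531.2392
V0=130.1490

Arbitrage-free pricing uses the up-move probability p* = (R−d)/(u−d) = 0.7500, discounting each step at R = 1.12.
Payoffs at expiry: V(2,0)=0.0000, V(2,1)=0.0000, V(2,2)=290.2380
  t=1,j=0: stock 159.9000 → up 195.0780 (V=0.0000), down 131.1180 (V=0.0000). Price 0.0000; hedge Δ=0.0000, bond B=0.0000.
  t=1,j=1: stock 237.9000 → up 290.2380 (V=290.2380), down 195.0780 (V=0.0000). Price 194.3558; hedge Δ=3.0500, bond B=-531.2392.
  t=0,j=0: stock 195.0000 → up 237.9000 (V=194.3558), down 159.9000 (V=0.0000). Price 130.1490; hedge Δ=2.4917, bond B=-355.7405.
Verification: the root portfolio costs Δ(0,0)·S0 + B(0,0) = 130.1490, matching V0.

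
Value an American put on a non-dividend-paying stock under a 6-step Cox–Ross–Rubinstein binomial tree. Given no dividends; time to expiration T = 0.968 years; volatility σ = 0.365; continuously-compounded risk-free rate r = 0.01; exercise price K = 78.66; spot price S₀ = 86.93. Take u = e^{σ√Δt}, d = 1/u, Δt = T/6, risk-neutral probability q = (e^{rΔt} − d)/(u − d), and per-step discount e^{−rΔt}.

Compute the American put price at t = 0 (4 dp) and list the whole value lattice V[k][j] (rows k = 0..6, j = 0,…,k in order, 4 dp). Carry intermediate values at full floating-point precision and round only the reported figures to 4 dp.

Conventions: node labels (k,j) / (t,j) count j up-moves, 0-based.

price = 8.1447
tree:
8.1447
11.9721 3.8376
17.0403 6.2728 1.0926
23.2984 10.0108 2.0606 0.0000
30.2999 15.4485 3.8862 0.0000 0.0000
36.8946 22.6639 7.3291 0.0000 0.0000 0.0000
42.5900 30.2999 13.8222 0.0000 0.0000 0.0000 0.0000

params: Δt=0.16133 u=1.15790 d=0.86363 q=0.46890 e^(-rΔt)=0.99839
t_6 payoffs: 42.5900 30.2999 13.8222 0.0000 0.0000 0.0000 0.0000
k=5: node(5,0) S=41.7654 payoff=36.8946 vs cont=36.7678 → 36.8946 [stop]  node(5,1) S=55.9961 payoff=22.6639 vs cont=22.5371 → 22.6639 [stop]  node(5,2) S=75.0756 payoff=3.5844 vs cont=7.3291 → 7.3291 [wait]  node(5,3) S=100.6562 payoff=0.0000 vs cont=0.0000 → 0.0000 [wait]  node(5,4) S=134.9527 payoff=0.0000 vs cont=0.0000 → 0.0000 [wait]  node(5,5) S=180.9351 payoff=0.0000 vs cont=0.0000 → 0.0000 [wait]
k=4: node(4,0) S=48.3601 payoff=30.2999 vs cont=30.1731 → 30.2999 [stop]  node(4,1) S=64.8378 payoff=13.8222 vs cont=15.4485 → 15.4485 [wait]  node(4,2) S=86.9300 payoff=0.0000 vs cont=3.8862 → 3.8862 [wait]  node(4,3) S=116.5496 payoff=0.0000 vs cont=0.0000 → 0.0000 [wait]  node(4,4) S=156.2616 payoff=0.0000 vs cont=0.0000 → 0.0000 [wait]
k=3: node(3,0) S=55.9961 payoff=22.6639 vs cont=23.2984 → 23.2984 [wait]  node(3,1) S=75.0756 payoff=3.5844 vs cont=10.0108 → 10.0108 [wait]  node(3,2) S=100.6562 payoff=0.0000 vs cont=2.0606 → 2.0606 [wait]  node(3,3) S=134.9527 payoff=0.0000 vs cont=0.0000 → 0.0000 [wait]
k=2: node(2,0) S=64.8378 payoff=13.8222 vs cont=17.0403 → 17.0403 [wait]  node(2,1) S=86.9300 payoff=0.0000 vs cont=6.2728 → 6.2728 [wait]  node(2,2) S=116.5496 payoff=0.0000 vs cont=1.0926 → 1.0926 [wait]
k=1: node(1,0) S=75.0756 payoff=3.5844 vs cont=11.9721 → 11.9721 [wait]  node(1,1) S=100.6562 payoff=0.0000 vs cont=3.8376 → 3.8376 [wait]
k=0: node(0,0) S=86.9300 payoff=0.0000 vs cont=8.1447 → 8.1447 [wait]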